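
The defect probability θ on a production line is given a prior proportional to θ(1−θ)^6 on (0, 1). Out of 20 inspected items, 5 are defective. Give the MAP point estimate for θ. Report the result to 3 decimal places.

The prior density ∝ θ(1−θ)^6 is the kernel of Beta(2, 7).
Data: 5 successes in 20 trials. The binomial likelihood contributes θ^5(1−θ)^15, so the posterior is Beta(2+5, 7+15) = Beta(7, 22).
For Beta(a, b) with a, b > 1 the mode is (a−1)/(a+b−2) = 6/27 ≈ 0.222.

θ̂_MAP = 0.222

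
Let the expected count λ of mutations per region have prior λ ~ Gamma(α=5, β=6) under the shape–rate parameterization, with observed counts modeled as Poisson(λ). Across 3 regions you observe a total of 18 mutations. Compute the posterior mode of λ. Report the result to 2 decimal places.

λ̂_MAP = 2.44

Σxᵢ = 18, n = 3.
Posterior ∝ λ^4e^(−6λ) · λ^18e^(−3λ) = λ^22e^(−9λ), i.e. Gamma(shape=23, rate=9).
The mode of a Gamma(a, b) with a ≥ 1 (shape–rate) is (a−1)/b = 22/9 ≈ 2.44.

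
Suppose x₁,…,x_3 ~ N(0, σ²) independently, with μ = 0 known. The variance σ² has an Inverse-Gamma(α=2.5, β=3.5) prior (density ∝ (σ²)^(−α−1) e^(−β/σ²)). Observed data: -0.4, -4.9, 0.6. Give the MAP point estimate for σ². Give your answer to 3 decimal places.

σ̂²_MAP = 3.153

Sum of squared deviations about the known mean: SS = (-0.4−0)² + (-4.9−0)² + (0.6−0)² = 24.53.
The Normal likelihood contributes (σ²)^(−n/2) exp(−SS/(2σ²)), so the posterior is Inverse-Gamma(α + n/2, β + SS/2) = Inverse-Gamma(4, 15.765).
The mode of Inverse-Gamma(a, b) is b/(a+1) = 15.765/5 ≈ 3.153.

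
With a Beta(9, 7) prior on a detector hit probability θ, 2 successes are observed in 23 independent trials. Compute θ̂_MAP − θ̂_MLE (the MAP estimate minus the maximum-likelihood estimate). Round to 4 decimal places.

Posterior is Beta(11, 28); MAP = (11−1)/(39−2) = 10/37 ≈ 0.27027.
MLE ignores the prior: θ̂_MLE = k/n = 2/23 ≈ 0.08696.
Difference = 10/37 − 2/23 = 156/851 ≈ 0.1833.

MAP − MLE = 0.1833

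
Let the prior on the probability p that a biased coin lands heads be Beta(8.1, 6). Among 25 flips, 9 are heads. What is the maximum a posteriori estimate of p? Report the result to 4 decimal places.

p̂_MAP = 0.4340

Prior: Beta(8.1, 6).
Data: 9 successes in 25 trials. The binomial likelihood contributes p^9(1−p)^16, so the posterior is Beta(8.1+9, 6+16) = Beta(17.1, 22).
For Beta(a, b) with a, b > 1 the mode is (a−1)/(a+b−2) = 16.1/37.1 ≈ 0.4340.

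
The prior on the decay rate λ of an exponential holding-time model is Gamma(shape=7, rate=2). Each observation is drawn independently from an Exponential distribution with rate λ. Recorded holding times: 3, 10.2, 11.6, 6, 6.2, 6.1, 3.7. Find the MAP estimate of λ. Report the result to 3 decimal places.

The Exponential(rate=λ) likelihood is ∝ λ^n e^(−λΣtᵢ). Here n = 7 and Σtᵢ = 3 + 10.2 + 11.6 + 6 + 6.2 + 6.1 + 3.7 = 46.8.
Posterior ∝ λ^6e^(−2λ) · λ^7e^(−46.8λ) = λ^13e^(−48.8λ), i.e. Gamma(14, 48.8).
Mode = (a−1)/b = 13/48.8 ≈ 0.266.

λ̂_MAP = 0.266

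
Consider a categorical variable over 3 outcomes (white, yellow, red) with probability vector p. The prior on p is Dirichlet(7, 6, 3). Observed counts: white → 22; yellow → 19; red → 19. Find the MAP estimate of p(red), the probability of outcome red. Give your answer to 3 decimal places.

The posterior is Dirichlet(αᵢ + nᵢ) = Dirichlet(29, 25, 22).
For a Dirichlet(a₁,…,a_K) with all aᵢ > 1, the mode has j-th component (aⱼ − 1)/(Σaᵢ − K).
Here Σaᵢ = 76 and K = 3, so p(red) = (22 − 1)/(76 − 3) = 21/73 ≈ 0.288.

MAP estimate of p(red) = 0.288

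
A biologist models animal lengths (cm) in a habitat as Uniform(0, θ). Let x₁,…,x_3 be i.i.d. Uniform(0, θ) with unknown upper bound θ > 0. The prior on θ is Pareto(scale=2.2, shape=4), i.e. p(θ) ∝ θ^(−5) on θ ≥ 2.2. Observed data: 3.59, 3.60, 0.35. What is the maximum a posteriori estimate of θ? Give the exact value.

θ̂_MAP = 3.60

The Uniform(0, θ) likelihood is θ^(−n) for θ ≥ max(xᵢ), zero otherwise. Here max(xᵢ) = 3.60.
Posterior ∝ θ^(−5) · θ^(−3) = θ^(−8) on θ ≥ max(2.2, 3.60) = 3.60.
This density is strictly decreasing in θ, so the posterior mode lies at the lower boundary of the support.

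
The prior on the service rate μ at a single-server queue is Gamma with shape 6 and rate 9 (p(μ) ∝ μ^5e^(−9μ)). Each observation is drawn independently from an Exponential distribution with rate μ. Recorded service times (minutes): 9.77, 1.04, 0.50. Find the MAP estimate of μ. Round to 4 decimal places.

The Exponential(rate=μ) likelihood is ∝ μ^n e^(−μΣtᵢ). Here n = 3 and Σtᵢ = 9.77 + 1.04 + 0.50 = 11.31.
Posterior ∝ μ^5e^(−9μ) · μ^3e^(−11.31μ) = μ^8e^(−20.31μ), i.e. Gamma(9, 20.31).
Mode = (a−1)/b = 8/20.31 ≈ 0.3939.

μ̂_MAP = 0.3939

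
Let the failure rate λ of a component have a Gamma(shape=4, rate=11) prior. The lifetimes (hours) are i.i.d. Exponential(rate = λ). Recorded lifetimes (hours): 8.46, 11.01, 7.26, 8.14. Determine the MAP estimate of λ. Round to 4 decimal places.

λ̂_MAP = 0.1526

The Exponential(rate=λ) likelihood is ∝ λ^n e^(−λΣtᵢ). Here n = 4 and Σtᵢ = 8.46 + 11.01 + 7.26 + 8.14 = 34.87.
Posterior ∝ λ^3e^(−11λ) · λ^4e^(−34.87λ) = λ^7e^(−45.87λ), i.e. Gamma(8, 45.87).
Mode = (a−1)/b = 7/45.87 ≈ 0.1526.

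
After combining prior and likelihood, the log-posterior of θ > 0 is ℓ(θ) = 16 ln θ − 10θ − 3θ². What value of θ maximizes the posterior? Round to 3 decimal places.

θ̂_MAP = 1.000

ℓ'(θ) = 16/θ − 10 − 6θ. Setting this to zero and multiplying by θ: 6θ² + 10θ − 16 = 0.
θ = (−10 + √(10² + 4·6·16)) / (2·6) = (−10 + √484) / 12 = (−10 + 22)/12 = 1.
ℓ''(θ) = −16/θ² − 6 < 0, confirming a maximum.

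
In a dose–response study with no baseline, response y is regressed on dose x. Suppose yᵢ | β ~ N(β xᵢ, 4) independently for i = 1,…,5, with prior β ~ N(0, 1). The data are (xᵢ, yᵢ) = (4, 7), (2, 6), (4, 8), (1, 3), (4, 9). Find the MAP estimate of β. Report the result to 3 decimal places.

β̂_MAP = 1.947

log p(β | y) = −Σ(yᵢ − βxᵢ)²/(2·4) − β²/(2·1) + const.
Setting the derivative to zero: Σxᵢ(yᵢ − βxᵢ)/4 − β/1 = 0, so β = Σxᵢyᵢ / (Σxᵢ² + σ²/τ²).
Σxᵢyᵢ = 4·7 + 2·6 + 4·8 + 1·3 + 4·9 = 111; Σxᵢ² = 53; σ²/τ² = 4.
β̂_MAP = 111 / (53 + 4) = 111/57 ≈ 1.947.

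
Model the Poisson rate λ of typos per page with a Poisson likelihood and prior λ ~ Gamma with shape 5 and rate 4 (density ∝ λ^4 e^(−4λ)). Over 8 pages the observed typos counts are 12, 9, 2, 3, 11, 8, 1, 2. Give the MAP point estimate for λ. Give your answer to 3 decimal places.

λ̂_MAP = 4.333

Σxᵢ = 12+9+2+3+11+8+1+2 = 48, with n = 8.
Posterior ∝ λ^4e^(−4λ) · λ^48e^(−8λ) = λ^52e^(−12λ), i.e. Gamma(shape=53, rate=12).
The mode of a Gamma(a, b) with a ≥ 1 (shape–rate) is (a−1)/b = 52/12 ≈ 4.333.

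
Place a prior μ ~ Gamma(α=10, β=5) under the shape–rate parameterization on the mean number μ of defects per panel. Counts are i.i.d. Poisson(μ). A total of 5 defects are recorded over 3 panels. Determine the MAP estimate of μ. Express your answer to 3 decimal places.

Σxᵢ = 5, n = 3.
Posterior ∝ μ^9e^(−5μ) · μ^5e^(−3μ) = μ^14e^(−8μ), i.e. Gamma(shape=15, rate=8).
The mode of a Gamma(a, b) with a ≥ 1 (shape–rate) is (a−1)/b = 14/8 ≈ 1.750.

μ̂_MAP = 1.750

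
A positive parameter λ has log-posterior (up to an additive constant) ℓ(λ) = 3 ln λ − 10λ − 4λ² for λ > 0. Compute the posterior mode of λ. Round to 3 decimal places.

λ̂_MAP = 0.250

ℓ'(λ) = 3/λ − 10 − 8λ. Setting this to zero and multiplying by λ: 8λ² + 10λ − 3 = 0.
λ = (−10 + √(10² + 4·8·3)) / (2·8) = (−10 + √196) / 16 = (−10 + 14)/16 = 1/4.
ℓ''(λ) = −3/λ² − 8 < 0, confirming a maximum.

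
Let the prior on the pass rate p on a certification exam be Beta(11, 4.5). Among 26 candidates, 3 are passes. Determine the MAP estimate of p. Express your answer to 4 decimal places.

Prior: Beta(11, 4.5).
Data: 3 successes in 26 trials. The binomial likelihood contributes p^3(1−p)^23, so the posterior is Beta(11+3, 4.5+23) = Beta(14, 27.5).
For Beta(a, b) with a, b > 1 the mode is (a−1)/(a+b−2) = 13/39.5 ≈ 0.3291.

p̂_MAP = 0.3291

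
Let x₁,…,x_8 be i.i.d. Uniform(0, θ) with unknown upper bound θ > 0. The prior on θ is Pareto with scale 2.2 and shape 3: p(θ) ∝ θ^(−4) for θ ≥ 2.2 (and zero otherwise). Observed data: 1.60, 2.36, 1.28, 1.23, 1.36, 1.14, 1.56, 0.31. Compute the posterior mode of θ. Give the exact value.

The Uniform(0, θ) likelihood is θ^(−n) for θ ≥ max(xᵢ), zero otherwise. Here max(xᵢ) = 2.36.
Posterior ∝ θ^(−4) · θ^(−8) = θ^(−12) on θ ≥ max(2.2, 2.36) = 2.36.
This density is strictly decreasing in θ, so the posterior mode lies at the lower boundary of the support.

θ̂_MAP = 2.36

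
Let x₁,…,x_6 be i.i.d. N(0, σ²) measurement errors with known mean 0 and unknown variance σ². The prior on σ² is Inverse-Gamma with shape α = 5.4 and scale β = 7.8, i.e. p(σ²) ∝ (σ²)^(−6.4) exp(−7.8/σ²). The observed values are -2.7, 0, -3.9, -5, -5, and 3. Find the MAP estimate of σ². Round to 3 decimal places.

σ̂²_MAP = 5.165

Sum of squared deviations about the known mean: SS = (-2.7−0)² + (0−0)² + (-3.9−0)² + (-5−0)² + (-5−0)² + (3−0)² = 81.5.
The Normal likelihood contributes (σ²)^(−n/2) exp(−SS/(2σ²)), so the posterior is Inverse-Gamma(α + n/2, β + SS/2) = Inverse-Gamma(8.4, 48.55).
The mode of Inverse-Gamma(a, b) is b/(a+1) = 48.55/9.4 ≈ 5.165.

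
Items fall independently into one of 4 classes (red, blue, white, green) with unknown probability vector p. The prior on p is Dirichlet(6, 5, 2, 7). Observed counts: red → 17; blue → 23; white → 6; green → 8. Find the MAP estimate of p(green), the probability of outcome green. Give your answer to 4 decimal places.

The posterior is Dirichlet(αᵢ + nᵢ) = Dirichlet(23, 28, 8, 15).
For a Dirichlet(a₁,…,a_K) with all aᵢ > 1, the mode has j-th component (aⱼ − 1)/(Σaᵢ − K).
Here Σaᵢ = 74 and K = 4, so p(green) = (15 − 1)/(74 − 4) = 14/70 ≈ 0.2000.

MAP estimate of p(green) = 0.2000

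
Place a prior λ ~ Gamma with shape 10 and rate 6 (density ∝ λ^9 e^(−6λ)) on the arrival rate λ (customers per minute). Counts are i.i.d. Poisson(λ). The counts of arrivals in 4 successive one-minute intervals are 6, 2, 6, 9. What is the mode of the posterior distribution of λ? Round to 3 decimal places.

Σxᵢ = 6+2+6+9 = 23, with n = 4.
Posterior ∝ λ^9e^(−6λ) · λ^23e^(−4λ) = λ^32e^(−10λ), i.e. Gamma(shape=33, rate=10).
The mode of a Gamma(a, b) with a ≥ 1 (shape–rate) is (a−1)/b = 32/10 ≈ 3.200.

λ̂_MAP = 3.200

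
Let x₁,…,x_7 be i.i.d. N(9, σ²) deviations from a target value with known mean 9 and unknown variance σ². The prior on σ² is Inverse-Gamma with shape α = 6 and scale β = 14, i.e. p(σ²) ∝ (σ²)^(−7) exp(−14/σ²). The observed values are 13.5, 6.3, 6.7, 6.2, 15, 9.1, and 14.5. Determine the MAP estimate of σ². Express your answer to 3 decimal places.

σ̂²_MAP = 6.425

Sum of squared deviations about the known mean: SS = (13.5−9)² + (6.3−9)² + (6.7−9)² + (6.2−9)² + (15−9)² + (9.1−9)² + (14.5−9)² = 106.93.
The Normal likelihood contributes (σ²)^(−n/2) exp(−SS/(2σ²)), so the posterior is Inverse-Gamma(α + n/2, β + SS/2) = Inverse-Gamma(9.5, 67.465).
The mode of Inverse-Gamma(a, b) is b/(a+1) = 67.465/10.5 ≈ 6.425.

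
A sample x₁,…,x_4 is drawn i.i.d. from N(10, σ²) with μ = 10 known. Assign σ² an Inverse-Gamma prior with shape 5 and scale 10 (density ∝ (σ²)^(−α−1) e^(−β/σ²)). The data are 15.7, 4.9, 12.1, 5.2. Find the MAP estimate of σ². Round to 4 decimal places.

Sum of squared deviations about the known mean: SS = (15.7−10)² + (4.9−10)² + (12.1−10)² + (5.2−10)² = 85.95.
The Normal likelihood contributes (σ²)^(−n/2) exp(−SS/(2σ²)), so the posterior is Inverse-Gamma(α + n/2, β + SS/2) = Inverse-Gamma(7, 52.975).
The mode of Inverse-Gamma(a, b) is b/(a+1) = 52.975/8 ≈ 6.6219.

σ̂²_MAP = 6.6219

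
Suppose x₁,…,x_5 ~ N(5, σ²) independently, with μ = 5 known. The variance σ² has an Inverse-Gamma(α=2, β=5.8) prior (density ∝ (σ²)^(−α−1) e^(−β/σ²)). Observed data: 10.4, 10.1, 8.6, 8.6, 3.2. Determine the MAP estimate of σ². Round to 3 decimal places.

σ̂²_MAP = 8.721

Sum of squared deviations about the known mean: SS = (10.4−5)² + (10.1−5)² + (8.6−5)² + (8.6−5)² + (3.2−5)² = 84.33.
The Normal likelihood contributes (σ²)^(−n/2) exp(−SS/(2σ²)), so the posterior is Inverse-Gamma(α + n/2, β + SS/2) = Inverse-Gamma(4.5, 47.965).
The mode of Inverse-Gamma(a, b) is b/(a+1) = 47.965/5.5 ≈ 8.721.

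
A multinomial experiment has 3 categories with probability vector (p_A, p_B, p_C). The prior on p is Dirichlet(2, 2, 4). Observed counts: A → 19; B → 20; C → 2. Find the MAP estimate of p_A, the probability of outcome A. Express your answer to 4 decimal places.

MAP estimate of p_A = 0.4348

The posterior is Dirichlet(αᵢ + nᵢ) = Dirichlet(21, 22, 6).
For a Dirichlet(a₁,…,a_K) with all aᵢ > 1, the mode has j-th component (aⱼ − 1)/(Σaᵢ − K).
Here Σaᵢ = 49 and K = 3, so p_A = (21 − 1)/(49 − 3) = 20/46 ≈ 0.4348.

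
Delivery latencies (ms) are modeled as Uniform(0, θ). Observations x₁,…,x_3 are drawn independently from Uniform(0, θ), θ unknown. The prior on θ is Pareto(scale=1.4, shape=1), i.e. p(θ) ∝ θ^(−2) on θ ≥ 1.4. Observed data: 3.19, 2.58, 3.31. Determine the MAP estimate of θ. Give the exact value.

θ̂_MAP = 3.31

The Uniform(0, θ) likelihood is θ^(−n) for θ ≥ max(xᵢ), zero otherwise. Here max(xᵢ) = 3.31.
Posterior ∝ θ^(−2) · θ^(−3) = θ^(−5) on θ ≥ max(1.4, 3.31) = 3.31.
This density is strictly decreasing in θ, so the posterior mode lies at the lower boundary of the support.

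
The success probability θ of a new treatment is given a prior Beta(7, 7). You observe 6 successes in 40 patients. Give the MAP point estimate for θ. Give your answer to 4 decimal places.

Prior: Beta(7, 7).
Data: 6 successes in 40 trials. The binomial likelihood contributes θ^6(1−θ)^34, so the posterior is Beta(7+6, 7+34) = Beta(13, 41).
For Beta(a, b) with a, b > 1 the mode is (a−1)/(a+b−2) = 12/52 ≈ 0.2308.

θ̂_MAP = 0.2308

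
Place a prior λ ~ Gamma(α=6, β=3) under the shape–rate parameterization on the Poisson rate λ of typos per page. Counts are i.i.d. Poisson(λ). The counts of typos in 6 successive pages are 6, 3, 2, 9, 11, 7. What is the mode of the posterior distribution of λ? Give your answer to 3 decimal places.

λ̂_MAP = 4.778

Σxᵢ = 6+3+2+9+11+7 = 38, with n = 6.
Posterior ∝ λ^5e^(−3λ) · λ^38e^(−6λ) = λ^43e^(−9λ), i.e. Gamma(shape=44, rate=9).
The mode of a Gamma(a, b) with a ≥ 1 (shape–rate) is (a−1)/b = 43/9 ≈ 4.778.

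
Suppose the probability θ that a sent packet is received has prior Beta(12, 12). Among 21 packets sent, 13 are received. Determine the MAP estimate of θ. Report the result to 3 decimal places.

Prior: Beta(12, 12).
Data: 13 successes in 21 trials. The binomial likelihood contributes θ^13(1−θ)^8, so the posterior is Beta(12+13, 12+8) = Beta(25, 20).
For Beta(a, b) with a, b > 1 the mode is (a−1)/(a+b−2) = 24/43 ≈ 0.558.

θ̂_MAP = 0.558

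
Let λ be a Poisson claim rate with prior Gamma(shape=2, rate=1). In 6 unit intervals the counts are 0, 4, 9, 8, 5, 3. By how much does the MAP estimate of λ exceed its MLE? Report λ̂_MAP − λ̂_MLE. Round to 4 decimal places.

MAP − MLE = -0.5476

Σxᵢ = 29. Posterior is Gamma(31, 7); MAP = (31−1)/7 = 30/7 ≈ 4.28571.
MLE = x̄ = 29/6 ≈ 4.83333.
Difference = 30/7 − 29/6 = -23/42 ≈ -0.5476.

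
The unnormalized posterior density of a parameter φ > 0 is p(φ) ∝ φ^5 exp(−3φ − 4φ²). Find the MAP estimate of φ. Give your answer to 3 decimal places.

φ̂_MAP = 0.625

ℓ'(φ) = 5/φ − 3 − 8φ. Setting this to zero and multiplying by φ: 8φ² + 3φ − 5 = 0.
φ = (−3 + √(3² + 4·8·5)) / (2·8) = (−3 + √169) / 16 = (−3 + 13)/16 = 5/8.
ℓ''(φ) = −5/φ² − 8 < 0, confirming a maximum.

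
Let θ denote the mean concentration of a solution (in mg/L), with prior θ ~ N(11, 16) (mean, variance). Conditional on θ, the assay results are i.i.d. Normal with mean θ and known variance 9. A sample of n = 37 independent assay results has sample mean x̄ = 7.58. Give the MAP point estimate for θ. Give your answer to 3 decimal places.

n = 37, x̄ = 7.58.
For a Normal prior and Normal likelihood with known variance, the posterior is Normal; its mode equals its mean, the precision-weighted average.
Prior precision 1/σ₀² = 1/16 = 0.0625; data precision n/σ² = 37/9.
θ̂ = (0.0625·11 + (37/9)·7.58) / (0.0625 + 37/9) = (114659/3600)/(601/144) = 114659/15025 ≈ 7.631.

θ̂_MAP = 7.631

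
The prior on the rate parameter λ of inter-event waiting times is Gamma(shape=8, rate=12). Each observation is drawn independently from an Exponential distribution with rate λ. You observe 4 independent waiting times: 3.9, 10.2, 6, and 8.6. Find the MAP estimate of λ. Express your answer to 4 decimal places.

The Exponential(rate=λ) likelihood is ∝ λ^n e^(−λΣtᵢ). Here n = 4 and Σtᵢ = 3.9 + 10.2 + 6 + 8.6 = 28.7.
Posterior ∝ λ^7e^(−12λ) · λ^4e^(−28.7λ) = λ^11e^(−40.7λ), i.e. Gamma(12, 40.7).
Mode = (a−1)/b = 11/40.7 ≈ 0.2703.

λ̂_MAP = 0.2703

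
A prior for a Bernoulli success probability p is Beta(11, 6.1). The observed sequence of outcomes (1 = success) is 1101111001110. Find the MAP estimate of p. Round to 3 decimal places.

p̂_MAP = 0.676

Prior: Beta(11, 6.1).
Data: 9 successes in 13 trials (from the sequence). The binomial likelihood contributes p^9(1−p)^4, so the posterior is Beta(11+9, 6.1+4) = Beta(20, 10.1).
For Beta(a, b) with a, b > 1 the mode is (a−1)/(a+b−2) = 19/28.1 ≈ 0.676.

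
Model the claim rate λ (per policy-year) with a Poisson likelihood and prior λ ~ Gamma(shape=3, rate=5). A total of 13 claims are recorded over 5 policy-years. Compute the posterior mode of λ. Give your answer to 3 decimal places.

λ̂_MAP = 1.500

Σxᵢ = 13, n = 5.
Posterior ∝ λ^2e^(−5λ) · λ^13e^(−5λ) = λ^15e^(−10λ), i.e. Gamma(shape=16, rate=10).
The mode of a Gamma(a, b) with a ≥ 1 (shape–rate) is (a−1)/b = 15/10 ≈ 1.500.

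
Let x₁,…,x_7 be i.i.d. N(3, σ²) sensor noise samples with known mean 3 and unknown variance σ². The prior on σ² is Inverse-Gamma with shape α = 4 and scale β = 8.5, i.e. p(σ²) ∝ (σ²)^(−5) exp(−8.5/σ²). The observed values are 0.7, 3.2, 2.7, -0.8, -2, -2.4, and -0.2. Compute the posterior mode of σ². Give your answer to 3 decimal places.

Sum of squared deviations about the known mean: SS = (0.7−3)² + (3.2−3)² + (2.7−3)² + (-0.8−3)² + (-2−3)² + (-2.4−3)² + (-0.2−3)² = 84.26.
The Normal likelihood contributes (σ²)^(−n/2) exp(−SS/(2σ²)), so the posterior is Inverse-Gamma(α + n/2, β + SS/2) = Inverse-Gamma(7.5, 50.63).
The mode of Inverse-Gamma(a, b) is b/(a+1) = 50.63/8.5 ≈ 5.956.

σ̂²_MAP = 5.956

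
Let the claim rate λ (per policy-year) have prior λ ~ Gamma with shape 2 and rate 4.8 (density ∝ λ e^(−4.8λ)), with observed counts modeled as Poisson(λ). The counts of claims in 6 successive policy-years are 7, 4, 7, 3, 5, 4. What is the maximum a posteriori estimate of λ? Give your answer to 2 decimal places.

Σxᵢ = 7+4+7+3+5+4 = 30, with n = 6.
Posterior ∝ λe^(−4.8λ) · λ^30e^(−6λ) = λ^31e^(−10.8λ), i.e. Gamma(shape=32, rate=10.8).
The mode of a Gamma(a, b) with a ≥ 1 (shape–rate) is (a−1)/b = 31/10.8 ≈ 2.87.

λ̂_MAP = 2.87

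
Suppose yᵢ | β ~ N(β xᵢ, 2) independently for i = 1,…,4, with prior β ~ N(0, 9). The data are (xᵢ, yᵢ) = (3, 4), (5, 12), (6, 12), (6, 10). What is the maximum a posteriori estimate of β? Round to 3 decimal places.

log p(β | y) = −Σ(yᵢ − βxᵢ)²/(2·2) − β²/(2·9) + const.
Setting the derivative to zero: Σxᵢ(yᵢ − βxᵢ)/2 − β/9 = 0, so β = Σxᵢyᵢ / (Σxᵢ² + σ²/τ²).
Σxᵢyᵢ = 3·4 + 5·12 + 6·12 + 6·10 = 204; Σxᵢ² = 106; σ²/τ² = 2/9.
β̂_MAP = 204 / (106 + 2/9) = 204/(956/9) = 459/239 ≈ 1.921.

β̂_MAP = 1.921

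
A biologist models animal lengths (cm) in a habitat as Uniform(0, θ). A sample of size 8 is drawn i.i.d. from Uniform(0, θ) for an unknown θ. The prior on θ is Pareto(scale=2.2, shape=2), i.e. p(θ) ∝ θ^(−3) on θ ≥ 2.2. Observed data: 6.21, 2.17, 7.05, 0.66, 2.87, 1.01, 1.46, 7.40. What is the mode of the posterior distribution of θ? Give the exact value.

The Uniform(0, θ) likelihood is θ^(−n) for θ ≥ max(xᵢ), zero otherwise. Here max(xᵢ) = 7.40.
Posterior ∝ θ^(−3) · θ^(−8) = θ^(−11) on θ ≥ max(2.2, 7.40) = 7.40.
This density is strictly decreasing in θ, so the posterior mode lies at the lower boundary of the support.

θ̂_MAP = 7.40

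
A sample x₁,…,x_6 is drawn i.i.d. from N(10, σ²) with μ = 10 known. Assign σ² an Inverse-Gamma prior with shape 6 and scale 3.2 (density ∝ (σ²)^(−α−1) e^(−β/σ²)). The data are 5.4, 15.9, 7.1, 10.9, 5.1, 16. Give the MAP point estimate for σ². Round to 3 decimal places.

Sum of squared deviations about the known mean: SS = (5.4−10)² + (15.9−10)² + (7.1−10)² + (10.9−10)² + (5.1−10)² + (16−10)² = 125.2.
The Normal likelihood contributes (σ²)^(−n/2) exp(−SS/(2σ²)), so the posterior is Inverse-Gamma(α + n/2, β + SS/2) = Inverse-Gamma(9, 65.8).
The mode of Inverse-Gamma(a, b) is b/(a+1) = 65.8/10 ≈ 6.580.

σ̂²_MAP = 6.580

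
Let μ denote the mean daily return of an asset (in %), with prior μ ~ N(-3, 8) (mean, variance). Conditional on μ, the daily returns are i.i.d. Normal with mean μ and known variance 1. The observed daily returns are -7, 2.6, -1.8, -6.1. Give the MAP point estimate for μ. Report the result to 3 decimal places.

μ̂_MAP = -3.073

n = 4; x̄ = ((-7) + 2.6 + (-1.8) + (-6.1))/4 = -12.3/4 = -3.075.
For a Normal prior and Normal likelihood with known variance, the posterior is Normal; its mode equals its mean, the precision-weighted average.
Prior precision 1/σ₀² = 1/8 = 0.125; data precision n/σ² = 4/1 = 4.
μ̂ = (0.125·(-3) + 4·(-3.075)) / (0.125 + 4) = (-12.675)/4.125 = -169/55 ≈ -3.073.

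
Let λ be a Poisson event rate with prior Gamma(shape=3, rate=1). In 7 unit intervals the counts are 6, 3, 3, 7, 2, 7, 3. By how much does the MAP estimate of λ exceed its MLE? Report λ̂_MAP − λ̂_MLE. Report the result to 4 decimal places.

Σxᵢ = 31. Posterior is Gamma(34, 8); MAP = (34−1)/8 = 33/8 ≈ 4.12500.
MLE = x̄ = 31/7 ≈ 4.42857.
Difference = 33/8 − 31/7 = -17/56 ≈ -0.3036.

MAP − MLE = -0.3036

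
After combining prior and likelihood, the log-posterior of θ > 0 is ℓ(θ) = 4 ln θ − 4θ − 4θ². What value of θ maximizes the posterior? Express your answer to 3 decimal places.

ℓ'(θ) = 4/θ − 4 − 8θ. Setting this to zero and multiplying by θ: 8θ² + 4θ − 4 = 0.
θ = (−4 + √(4² + 4·8·4)) / (2·8) = (−4 + √144) / 16 = (−4 + 12)/16 = 1/2.
ℓ''(θ) = −4/θ² − 8 < 0, confirming a maximum.

θ̂_MAP = 0.500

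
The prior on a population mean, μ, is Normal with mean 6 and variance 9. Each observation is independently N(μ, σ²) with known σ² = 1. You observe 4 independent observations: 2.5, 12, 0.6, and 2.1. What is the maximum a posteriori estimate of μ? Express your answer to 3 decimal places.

n = 4; x̄ = (2.5 + 12 + 0.6 + 2.1)/4 = 17.2/4 = 4.3.
For a Normal prior and Normal likelihood with known variance, the posterior is Normal; its mode equals its mean, the precision-weighted average.
Prior precision 1/σ₀² = 1/9; data precision n/σ² = 4/1 = 4.
μ̂ = ((1/9)·6 + 4·4.3) / (1/9 + 4) = (268/15)/(37/9) = 804/185 ≈ 4.346.

μ̂_MAP = 4.346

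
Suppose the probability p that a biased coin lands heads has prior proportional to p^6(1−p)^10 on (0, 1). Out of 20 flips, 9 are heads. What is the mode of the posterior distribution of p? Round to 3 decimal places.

p̂_MAP = 0.417

The prior density ∝ p^6(1−p)^10 is the kernel of Beta(7, 11).
Data: 9 successes in 20 trials. The binomial likelihood contributes p^9(1−p)^11, so the posterior is Beta(7+9, 11+11) = Beta(16, 22).
For Beta(a, b) with a, b > 1 the mode is (a−1)/(a+b−2) = 15/36 ≈ 0.417.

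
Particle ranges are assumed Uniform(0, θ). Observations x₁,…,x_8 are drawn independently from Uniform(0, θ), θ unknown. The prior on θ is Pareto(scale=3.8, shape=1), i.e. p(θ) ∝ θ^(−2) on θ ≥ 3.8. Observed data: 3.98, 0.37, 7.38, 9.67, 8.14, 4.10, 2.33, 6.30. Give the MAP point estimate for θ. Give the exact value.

The Uniform(0, θ) likelihood is θ^(−n) for θ ≥ max(xᵢ), zero otherwise. Here max(xᵢ) = 9.67.
Posterior ∝ θ^(−2) · θ^(−8) = θ^(−10) on θ ≥ max(3.8, 9.67) = 9.67.
This density is strictly decreasing in θ, so the posterior mode lies at the lower boundary of the support.

θ̂_MAP = 9.67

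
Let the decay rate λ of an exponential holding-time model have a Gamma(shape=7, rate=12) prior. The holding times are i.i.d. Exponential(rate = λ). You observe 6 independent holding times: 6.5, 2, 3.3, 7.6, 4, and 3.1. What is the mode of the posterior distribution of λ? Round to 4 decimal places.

λ̂_MAP = 0.3117

The Exponential(rate=λ) likelihood is ∝ λ^n e^(−λΣtᵢ). Here n = 6 and Σtᵢ = 6.5 + 2 + 3.3 + 7.6 + 4 + 3.1 = 26.5.
Posterior ∝ λ^6e^(−12λ) · λ^6e^(−26.5λ) = λ^12e^(−38.5λ), i.e. Gamma(13, 38.5).
Mode = (a−1)/b = 12/38.5 ≈ 0.3117.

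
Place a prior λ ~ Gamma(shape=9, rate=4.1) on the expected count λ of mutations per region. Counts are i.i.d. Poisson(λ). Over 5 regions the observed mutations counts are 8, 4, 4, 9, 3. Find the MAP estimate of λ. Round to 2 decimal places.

Σxᵢ = 8+4+4+9+3 = 28, with n = 5.
Posterior ∝ λ^8e^(−4.1λ) · λ^28e^(−5λ) = λ^36e^(−9.1λ), i.e. Gamma(shape=37, rate=9.1).
The mode of a Gamma(a, b) with a ≥ 1 (shape–rate) is (a−1)/b = 36/9.1 ≈ 3.96.

λ̂_MAP = 3.96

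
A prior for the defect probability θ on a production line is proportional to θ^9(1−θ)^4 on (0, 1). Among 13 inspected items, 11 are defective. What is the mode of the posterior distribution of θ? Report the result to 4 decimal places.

θ̂_MAP = 0.7692

The prior density ∝ θ^9(1−θ)^4 is the kernel of Beta(10, 5).
Data: 11 successes in 13 trials. The binomial likelihood contributes θ^11(1−θ)^2, so the posterior is Beta(10+11, 5+2) = Beta(21, 7).
For Beta(a, b) with a, b > 1 the mode is (a−1)/(a+b−2) = 20/26 ≈ 0.7692.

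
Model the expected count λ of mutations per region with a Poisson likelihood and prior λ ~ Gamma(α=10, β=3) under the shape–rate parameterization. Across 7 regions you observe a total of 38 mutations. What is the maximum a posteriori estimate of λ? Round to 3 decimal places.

Σxᵢ = 38, n = 7.
Posterior ∝ λ^9e^(−3λ) · λ^38e^(−7λ) = λ^47e^(−10λ), i.e. Gamma(shape=48, rate=10).
The mode of a Gamma(a, b) with a ≥ 1 (shape–rate) is (a−1)/b = 47/10 ≈ 4.700.

λ̂_MAP = 4.700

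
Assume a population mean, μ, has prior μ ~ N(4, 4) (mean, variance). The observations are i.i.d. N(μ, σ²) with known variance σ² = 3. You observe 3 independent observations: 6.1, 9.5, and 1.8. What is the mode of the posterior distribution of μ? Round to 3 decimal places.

μ̂_MAP = 5.440

n = 3; x̄ = (6.1 + 9.5 + 1.8)/3 = 17.4/3 = 5.8.
For a Normal prior and Normal likelihood with known variance, the posterior is Normal; its mode equals its mean, the precision-weighted average.
Prior precision 1/σ₀² = 1/4 = 0.25; data precision n/σ² = 3/3 = 1.
μ̂ = (0.25·4 + 1·5.8) / (0.25 + 1) = 6.8/1.25 = 5.440.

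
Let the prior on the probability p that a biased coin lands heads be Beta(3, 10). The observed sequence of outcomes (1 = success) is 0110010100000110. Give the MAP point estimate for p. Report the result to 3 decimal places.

Prior: Beta(3, 10).
Data: 6 successes in 16 trials (from the sequence). The binomial likelihood contributes p^6(1−p)^10, so the posterior is Beta(3+6, 10+10) = Beta(9, 20).
For Beta(a, b) with a, b > 1 the mode is (a−1)/(a+b−2) = 8/27 ≈ 0.296.

p̂_MAP = 0.296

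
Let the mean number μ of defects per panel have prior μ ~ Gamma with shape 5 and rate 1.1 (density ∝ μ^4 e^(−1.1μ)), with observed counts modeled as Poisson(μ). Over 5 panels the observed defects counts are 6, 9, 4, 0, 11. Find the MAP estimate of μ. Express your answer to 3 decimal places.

μ̂_MAP = 5.574

Σxᵢ = 6+9+4+0+11 = 30, with n = 5.
Posterior ∝ μ^4e^(−1.1μ) · μ^30e^(−5μ) = μ^34e^(−6.1μ), i.e. Gamma(shape=35, rate=6.1).
The mode of a Gamma(a, b) with a ≥ 1 (shape–rate) is (a−1)/b = 34/6.1 ≈ 5.574.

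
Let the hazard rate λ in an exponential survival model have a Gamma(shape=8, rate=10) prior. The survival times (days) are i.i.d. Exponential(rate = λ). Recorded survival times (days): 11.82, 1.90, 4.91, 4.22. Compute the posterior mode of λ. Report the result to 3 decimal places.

λ̂_MAP = 0.335

The Exponential(rate=λ) likelihood is ∝ λ^n e^(−λΣtᵢ). Here n = 4 and Σtᵢ = 11.82 + 1.90 + 4.91 + 4.22 = 22.85.
Posterior ∝ λ^7e^(−10λ) · λ^4e^(−22.85λ) = λ^11e^(−32.85λ), i.e. Gamma(12, 32.85).
Mode = (a−1)/b = 11/32.85 ≈ 0.335.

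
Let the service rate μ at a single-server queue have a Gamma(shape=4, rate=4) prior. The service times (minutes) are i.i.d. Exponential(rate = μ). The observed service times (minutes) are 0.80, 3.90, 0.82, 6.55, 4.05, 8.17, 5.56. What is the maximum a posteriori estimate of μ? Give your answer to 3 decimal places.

The Exponential(rate=μ) likelihood is ∝ μ^n e^(−μΣtᵢ). Here n = 7 and Σtᵢ = 0.80 + 3.90 + 0.82 + 6.55 + 4.05 + 8.17 + 5.56 = 29.85.
Posterior ∝ μ^3e^(−4μ) · μ^7e^(−29.85μ) = μ^10e^(−33.85μ), i.e. Gamma(11, 33.85).
Mode = (a−1)/b = 10/33.85 ≈ 0.295.

μ̂_MAP = 0.295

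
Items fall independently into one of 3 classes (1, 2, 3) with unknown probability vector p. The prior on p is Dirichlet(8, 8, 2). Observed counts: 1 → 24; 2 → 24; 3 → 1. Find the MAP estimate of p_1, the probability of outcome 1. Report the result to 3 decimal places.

The posterior is Dirichlet(αᵢ + nᵢ) = Dirichlet(32, 32, 3).
For a Dirichlet(a₁,…,a_K) with all aᵢ > 1, the mode has j-th component (aⱼ − 1)/(Σaᵢ − K).
Here Σaᵢ = 67 and K = 3, so p_1 = (32 − 1)/(67 − 3) = 31/64 ≈ 0.484.

MAP estimate: 0.484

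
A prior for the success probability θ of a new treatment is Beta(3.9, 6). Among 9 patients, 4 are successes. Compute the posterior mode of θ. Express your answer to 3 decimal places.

Prior: Beta(3.9, 6).
Data: 4 successes in 9 trials. The binomial likelihood contributes θ^4(1−θ)^5, so the posterior is Beta(3.9+4, 6+5) = Beta(7.9, 11).
For Beta(a, b) with a, b > 1 the mode is (a−1)/(a+b−2) = 6.9/16.9 ≈ 0.408.

θ̂_MAP = 0.408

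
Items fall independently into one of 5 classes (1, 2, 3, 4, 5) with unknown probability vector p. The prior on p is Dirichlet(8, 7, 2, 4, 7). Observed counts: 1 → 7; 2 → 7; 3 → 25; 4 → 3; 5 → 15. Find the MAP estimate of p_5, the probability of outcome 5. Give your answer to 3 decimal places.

The posterior is Dirichlet(αᵢ + nᵢ) = Dirichlet(15, 14, 27, 7, 22).
For a Dirichlet(a₁,…,a_K) with all aᵢ > 1, the mode has j-th component (aⱼ − 1)/(Σaᵢ − K).
Here Σaᵢ = 85 and K = 5, so p_5 = (22 − 1)/(85 − 5) = 21/80 ≈ 0.263.

MAP estimate: 0.263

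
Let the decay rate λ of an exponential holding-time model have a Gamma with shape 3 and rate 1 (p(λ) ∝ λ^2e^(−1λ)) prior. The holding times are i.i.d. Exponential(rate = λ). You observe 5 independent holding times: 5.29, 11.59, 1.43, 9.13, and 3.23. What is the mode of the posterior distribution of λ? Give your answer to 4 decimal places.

λ̂_MAP = 0.2210

The Exponential(rate=λ) likelihood is ∝ λ^n e^(−λΣtᵢ). Here n = 5 and Σtᵢ = 5.29 + 11.59 + 1.43 + 9.13 + 3.23 = 30.67.
Posterior ∝ λ^2e^(−1λ) · λ^5e^(−30.67λ) = λ^7e^(−31.67λ), i.e. Gamma(8, 31.67).
Mode = (a−1)/b = 7/31.67 ≈ 0.2210.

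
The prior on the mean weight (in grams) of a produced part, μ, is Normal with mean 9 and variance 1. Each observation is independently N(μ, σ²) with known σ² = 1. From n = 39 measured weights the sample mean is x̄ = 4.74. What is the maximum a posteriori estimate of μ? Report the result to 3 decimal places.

μ̂_MAP = 4.847

n = 39, x̄ = 4.74.
For a Normal prior and Normal likelihood with known variance, the posterior is Normal; its mode equals its mean, the precision-weighted average.
Prior precision 1/σ₀² = 1/1 = 1; data precision n/σ² = 39/1 = 39.
μ̂ = (1·9 + 39·4.74) / (1 + 39) = 193.86/40 = 4.8465 ≈ 4.847.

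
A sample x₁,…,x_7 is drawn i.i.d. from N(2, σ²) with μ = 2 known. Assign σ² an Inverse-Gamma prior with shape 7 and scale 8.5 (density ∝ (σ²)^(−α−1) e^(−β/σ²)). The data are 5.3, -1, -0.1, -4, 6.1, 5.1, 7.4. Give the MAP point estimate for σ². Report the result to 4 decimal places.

Sum of squared deviations about the known mean: SS = (5.3−2)² + (-1−2)² + (-0.1−2)² + (-4−2)² + (6.1−2)² + (5.1−2)² + (7.4−2)² = 115.88.
The Normal likelihood contributes (σ²)^(−n/2) exp(−SS/(2σ²)), so the posterior is Inverse-Gamma(α + n/2, β + SS/2) = Inverse-Gamma(10.5, 66.44).
The mode of Inverse-Gamma(a, b) is b/(a+1) = 66.44/11.5 ≈ 5.7774.

σ̂²_MAP = 5.7774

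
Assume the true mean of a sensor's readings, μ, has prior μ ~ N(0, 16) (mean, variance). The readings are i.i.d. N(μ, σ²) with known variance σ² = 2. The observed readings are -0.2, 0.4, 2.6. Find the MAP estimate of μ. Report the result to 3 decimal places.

n = 3; x̄ = ((-0.2) + 0.4 + 2.6)/3 = 2.8/3 = 14/15 ≈ 0.9333.
For a Normal prior and Normal likelihood with known variance, the posterior is Normal; its mode equals its mean, the precision-weighted average.
Prior precision 1/σ₀² = 1/16 = 0.0625; data precision n/σ² = 3/2 = 1.5.
μ̂ = (0.0625·0 + 1.5·(14/15)) / (0.0625 + 1.5) = 1.4/1.5625 = 0.896.

μ̂_MAP = 0.896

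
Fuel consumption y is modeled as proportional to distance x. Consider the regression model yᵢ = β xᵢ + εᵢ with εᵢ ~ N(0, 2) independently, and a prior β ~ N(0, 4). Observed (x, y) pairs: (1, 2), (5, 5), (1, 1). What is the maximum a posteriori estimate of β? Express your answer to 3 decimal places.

β̂_MAP = 1.018

log p(β | y) = −Σ(yᵢ − βxᵢ)²/(2·2) − β²/(2·4) + const.
Setting the derivative to zero: Σxᵢ(yᵢ − βxᵢ)/2 − β/4 = 0, so β = Σxᵢyᵢ / (Σxᵢ² + σ²/τ²).
Σxᵢyᵢ = 1·2 + 5·5 + 1·1 = 28; Σxᵢ² = 27; σ²/τ² = 0.5.
β̂_MAP = 28 / (27 + 0.5) = 28/27.5 ≈ 1.018.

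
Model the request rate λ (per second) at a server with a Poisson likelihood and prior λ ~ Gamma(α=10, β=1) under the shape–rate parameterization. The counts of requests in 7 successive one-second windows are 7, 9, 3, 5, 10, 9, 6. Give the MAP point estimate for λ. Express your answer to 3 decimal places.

Σxᵢ = 7+9+3+5+10+9+6 = 49, with n = 7.
Posterior ∝ λ^9e^(−1λ) · λ^49e^(−7λ) = λ^58e^(−8λ), i.e. Gamma(shape=59, rate=8).
The mode of a Gamma(a, b) with a ≥ 1 (shape–rate) is (a−1)/b = 58/8 ≈ 7.250.

λ̂_MAP = 7.250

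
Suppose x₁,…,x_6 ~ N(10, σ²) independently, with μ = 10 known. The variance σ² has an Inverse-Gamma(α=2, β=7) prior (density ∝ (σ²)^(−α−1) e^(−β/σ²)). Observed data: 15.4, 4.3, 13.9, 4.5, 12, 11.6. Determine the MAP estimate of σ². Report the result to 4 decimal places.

σ̂²_MAP = 10.6392

Sum of squared deviations about the known mean: SS = (15.4−10)² + (4.3−10)² + (13.9−10)² + (4.5−10)² + (12−10)² + (11.6−10)² = 113.67.
The Normal likelihood contributes (σ²)^(−n/2) exp(−SS/(2σ²)), so the posterior is Inverse-Gamma(α + n/2, β + SS/2) = Inverse-Gamma(5, 63.835).
The mode of Inverse-Gamma(a, b) is b/(a+1) = 63.835/6 ≈ 10.6392.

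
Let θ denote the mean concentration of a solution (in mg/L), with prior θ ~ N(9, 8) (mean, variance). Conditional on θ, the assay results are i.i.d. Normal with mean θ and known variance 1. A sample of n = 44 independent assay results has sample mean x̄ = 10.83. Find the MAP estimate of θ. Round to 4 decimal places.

θ̂_MAP = 10.8248

n = 44, x̄ = 10.83.
For a Normal prior and Normal likelihood with known variance, the posterior is Normal; its mode equals its mean, the precision-weighted average.
Prior precision 1/σ₀² = 1/8 = 0.125; data precision n/σ² = 44/1 = 44.
θ̂ = (0.125·9 + 44·10.83) / (0.125 + 44) = 477.645/44.125 = 95529/8825 ≈ 10.8248.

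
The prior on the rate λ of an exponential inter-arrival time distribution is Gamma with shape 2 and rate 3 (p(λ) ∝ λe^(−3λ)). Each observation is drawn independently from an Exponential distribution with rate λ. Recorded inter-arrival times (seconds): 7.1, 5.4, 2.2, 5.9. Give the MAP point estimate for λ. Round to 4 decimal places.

λ̂_MAP = 0.2119

The Exponential(rate=λ) likelihood is ∝ λ^n e^(−λΣtᵢ). Here n = 4 and Σtᵢ = 7.1 + 5.4 + 2.2 + 5.9 = 20.6.
Posterior ∝ λe^(−3λ) · λ^4e^(−20.6λ) = λ^5e^(−23.6λ), i.e. Gamma(6, 23.6).
Mode = (a−1)/b = 5/23.6 ≈ 0.2119.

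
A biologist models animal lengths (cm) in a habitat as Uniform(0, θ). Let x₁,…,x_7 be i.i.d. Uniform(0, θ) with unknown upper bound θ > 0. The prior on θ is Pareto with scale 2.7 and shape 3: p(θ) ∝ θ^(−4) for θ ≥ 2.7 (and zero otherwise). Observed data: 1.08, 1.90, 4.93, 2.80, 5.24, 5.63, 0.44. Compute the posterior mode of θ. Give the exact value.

θ̂_MAP = 5.63

The Uniform(0, θ) likelihood is θ^(−n) for θ ≥ max(xᵢ), zero otherwise. Here max(xᵢ) = 5.63.
Posterior ∝ θ^(−4) · θ^(−7) = θ^(−11) on θ ≥ max(2.7, 5.63) = 5.63.
This density is strictly decreasing in θ, so the posterior mode lies at the lower boundary of the support.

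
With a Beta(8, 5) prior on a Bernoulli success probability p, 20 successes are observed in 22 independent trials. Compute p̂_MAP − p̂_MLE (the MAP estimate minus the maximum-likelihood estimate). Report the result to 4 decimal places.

MAP − MLE = -0.0909

Posterior is Beta(28, 7); MAP = (28−1)/(35−2) = 27/33 ≈ 0.81818.
MLE ignores the prior: p̂_MLE = k/n = 20/22 ≈ 0.90909.
Difference = 27/33 − 20/22 = -1/11 ≈ -0.0909.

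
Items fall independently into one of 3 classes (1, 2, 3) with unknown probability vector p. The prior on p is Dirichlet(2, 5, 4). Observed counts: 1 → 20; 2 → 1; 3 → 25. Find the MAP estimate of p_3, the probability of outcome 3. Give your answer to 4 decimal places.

The posterior is Dirichlet(αᵢ + nᵢ) = Dirichlet(22, 6, 29).
For a Dirichlet(a₁,…,a_K) with all aᵢ > 1, the mode has j-th component (aⱼ − 1)/(Σaᵢ − K).
Here Σaᵢ = 57 and K = 3, so p_3 = (29 − 1)/(57 − 3) = 28/54 ≈ 0.5185.

MAP estimate: 0.5185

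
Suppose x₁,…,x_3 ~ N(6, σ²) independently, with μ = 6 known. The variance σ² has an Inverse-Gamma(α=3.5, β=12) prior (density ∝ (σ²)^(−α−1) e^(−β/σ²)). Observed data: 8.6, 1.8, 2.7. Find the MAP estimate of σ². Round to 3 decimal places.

Sum of squared deviations about the known mean: SS = (8.6−6)² + (1.8−6)² + (2.7−6)² = 35.29.
The Normal likelihood contributes (σ²)^(−n/2) exp(−SS/(2σ²)), so the posterior is Inverse-Gamma(α + n/2, β + SS/2) = Inverse-Gamma(5, 29.645).
The mode of Inverse-Gamma(a, b) is b/(a+1) = 29.645/6 ≈ 4.941.

σ̂²_MAP = 4.941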